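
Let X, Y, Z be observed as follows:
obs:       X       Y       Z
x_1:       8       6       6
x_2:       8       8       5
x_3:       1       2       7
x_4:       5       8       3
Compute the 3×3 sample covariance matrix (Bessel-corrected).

Step 1 — column means:
  mean(X) = (8 + 8 + 1 + 5) / 4 = 22/4 = 5.5
  mean(Y) = (6 + 8 + 2 + 8) / 4 = 24/4 = 6
  mean(Z) = (6 + 5 + 7 + 3) / 4 = 21/4 = 5.25

Step 2 — sample covariance S[i,j] = (1/(n-1)) · Σ_k (x_{k,i} - mean_i) · (x_{k,j} - mean_j), with n-1 = 3.
  S[X,X] = ((2.5)·(2.5) + (2.5)·(2.5) + (-4.5)·(-4.5) + (-0.5)·(-0.5)) / 3 = 33/3 = 11
  S[X,Y] = ((2.5)·(0) + (2.5)·(2) + (-4.5)·(-4) + (-0.5)·(2)) / 3 = 22/3 = 7.3333
  S[X,Z] = ((2.5)·(0.75) + (2.5)·(-0.25) + (-4.5)·(1.75) + (-0.5)·(-2.25)) / 3 = -5.5/3 = -1.8333
  S[Y,Y] = ((0)·(0) + (2)·(2) + (-4)·(-4) + (2)·(2)) / 3 = 24/3 = 8
  S[Y,Z] = ((0)·(0.75) + (2)·(-0.25) + (-4)·(1.75) + (2)·(-2.25)) / 3 = -12/3 = -4
  S[Z,Z] = ((0.75)·(0.75) + (-0.25)·(-0.25) + (1.75)·(1.75) + (-2.25)·(-2.25)) / 3 = 8.75/3 = 2.9167

S is symmetric (S[j,i] = S[i,j]). Assembling:

S = [[11, 7.3333, -1.8333],
 [7.3333, 8, -4],
 [-1.8333, -4, 2.9167]]


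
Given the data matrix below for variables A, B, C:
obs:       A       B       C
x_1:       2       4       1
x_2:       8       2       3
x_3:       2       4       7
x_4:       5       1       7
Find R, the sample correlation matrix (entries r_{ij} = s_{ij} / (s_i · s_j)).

Step 1 — column means:
  mean(A) = (2 + 8 + 2 + 5) / 4 = 17/4 = 4.25
  mean(B) = (4 + 2 + 4 + 1) / 4 = 11/4 = 2.75
  mean(C) = (1 + 3 + 7 + 7) / 4 = 18/4 = 4.5

Step 2 — sample variances and covariances s[i,j] = (1/(n-1)) · Σ_k (x_{k,i} - mean_i) · (x_{k,j} - mean_j), with n-1 = 3:
  s[A,A] = ((-2.25)·(-2.25) + (3.75)·(3.75) + (-2.25)·(-2.25) + (0.75)·(0.75)) / 3 = 24.75/3 = 8.25
  s[A,B] = ((-2.25)·(1.25) + (3.75)·(-0.75) + (-2.25)·(1.25) + (0.75)·(-1.75)) / 3 = -9.75/3 = -3.25
  s[A,C] = ((-2.25)·(-3.5) + (3.75)·(-1.5) + (-2.25)·(2.5) + (0.75)·(2.5)) / 3 = -1.5/3 = -0.5
  s[B,B] = ((1.25)·(1.25) + (-0.75)·(-0.75) + (1.25)·(1.25) + (-1.75)·(-1.75)) / 3 = 6.75/3 = 2.25
  s[B,C] = ((1.25)·(-3.5) + (-0.75)·(-1.5) + (1.25)·(2.5) + (-1.75)·(2.5)) / 3 = -4.5/3 = -1.5
  s[C,C] = ((-3.5)·(-3.5) + (-1.5)·(-1.5) + (2.5)·(2.5) + (2.5)·(2.5)) / 3 = 27/3 = 9
  Sample standard deviations s_i = √(s[i,i]):
  s(A) = √(8.25) = 2.8723
  s(B) = √(2.25) = 1.5
  s(C) = √(9) = 3

Step 3 — r_{ij} = s_{ij} / (s_i · s_j):
  r[A,A] = 1 (diagonal).
  r[A,B] = -3.25 / (2.8723 · 1.5) = -3.25 / 4.3084 = -0.7543
  r[A,C] = -0.5 / (2.8723 · 3) = -0.5 / 8.6168 = -0.058
  r[B,B] = 1 (diagonal).
  r[B,C] = -1.5 / (1.5 · 3) = -1.5 / 4.5 = -0.3333
  r[C,C] = 1 (diagonal).

R is symmetric with unit diagonal. Assembling:

R = [[1, -0.7543, -0.058],
 [-0.7543, 1, -0.3333],
 [-0.058, -0.3333, 1]]


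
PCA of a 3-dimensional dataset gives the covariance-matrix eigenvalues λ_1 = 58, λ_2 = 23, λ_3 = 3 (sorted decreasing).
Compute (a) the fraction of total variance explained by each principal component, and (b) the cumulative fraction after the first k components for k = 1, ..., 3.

Step 1 — total variance = trace(Sigma) = Σ λ_i = 58 + 23 + 3 = 84.

Step 2 — fraction explained by component i = λ_i / Σ λ:
  PC1: 58/84 = 0.6905
  PC2: 23/84 = 0.2738
  PC3: 3/84 = 0.0357

Step 3 — cumulative fraction after k components = (λ_1 + ... + λ_k) / Σ λ:
  k = 1: 58/84 = 0.6905
  k = 2: (58 + 23)/84 = 81/84 = 0.9643
  k = 3: (58 + 23 + 3)/84 = 84/84 = 1

Summary (fraction, with percent):

explained: PC1 0.6905 (69.05%), PC2 0.2738 (27.38%), PC3 0.0357 (3.57%);  cumulative: 0.6905, 0.9643, 1


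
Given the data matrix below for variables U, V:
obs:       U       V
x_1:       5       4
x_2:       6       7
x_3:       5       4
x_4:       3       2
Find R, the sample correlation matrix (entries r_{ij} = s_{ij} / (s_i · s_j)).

Step 1 — column means:
  mean(U) = (5 + 6 + 5 + 3) / 4 = 19/4 = 4.75
  mean(V) = (4 + 7 + 4 + 2) / 4 = 17/4 = 4.25

Step 2 — sample variances and covariances s[i,j] = (1/(n-1)) · Σ_k (x_{k,i} - mean_i) · (x_{k,j} - mean_j), with n-1 = 3:
  s[U,U] = ((0.25)·(0.25) + (1.25)·(1.25) + (0.25)·(0.25) + (-1.75)·(-1.75)) / 3 = 4.75/3 = 1.5833
  s[U,V] = ((0.25)·(-0.25) + (1.25)·(2.75) + (0.25)·(-0.25) + (-1.75)·(-2.25)) / 3 = 7.25/3 = 2.4167
  s[V,V] = ((-0.25)·(-0.25) + (2.75)·(2.75) + (-0.25)·(-0.25) + (-2.25)·(-2.25)) / 3 = 12.75/3 = 4.25
  Sample standard deviations s_i = √(s[i,i]):
  s(U) = √(1.5833) = 1.2583
  s(V) = √(4.25) = 2.0616

Step 3 — r_{ij} = s_{ij} / (s_i · s_j):
  r[U,U] = 1 (diagonal).
  r[U,V] = 2.4167 / (1.2583 · 2.0616) = 2.4167 / 2.5941 = 0.9316
  r[V,V] = 1 (diagonal).

R is symmetric with unit diagonal. Assembling:

R = [[1, 0.9316],
 [0.9316, 1]]


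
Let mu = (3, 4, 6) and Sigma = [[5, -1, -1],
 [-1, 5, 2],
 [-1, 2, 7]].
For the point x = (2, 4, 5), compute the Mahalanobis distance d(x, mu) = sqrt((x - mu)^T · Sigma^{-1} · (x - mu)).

Step 1 — centre the observation: (x - mu) = (-1, 0, -1).

Step 2 — invert Sigma (cofactor / det for 3×3, or solve directly):
  Sigma^{-1} = [[0.2109, 0.034, 0.0204],
 [0.034, 0.2313, -0.0612],
 [0.0204, -0.0612, 0.1633]].

Step 3 — form the quadratic (x - mu)^T · Sigma^{-1} · (x - mu):
  Sigma^{-1} · (x - mu) = (-0.2313, 0.0272, -0.1837).
  (x - mu)^T · [Sigma^{-1} · (x - mu)] = (-1)·(-0.2313) + (0)·(0.0272) + (-1)·(-0.1837) = 0.415.

Step 4 — take square root: d = √(0.415) ≈ 0.6442.

d(x, mu) = √(0.415) ≈ 0.6442


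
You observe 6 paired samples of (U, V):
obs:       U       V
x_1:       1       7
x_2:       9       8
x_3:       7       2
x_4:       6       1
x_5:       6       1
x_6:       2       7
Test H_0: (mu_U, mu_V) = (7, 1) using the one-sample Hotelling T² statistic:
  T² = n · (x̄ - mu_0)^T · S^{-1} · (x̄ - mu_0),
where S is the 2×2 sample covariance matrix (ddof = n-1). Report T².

Step 1 — sample mean vector:
  mean(U) = (1 + 9 + 7 + 6 + 6 + 2) / 6 = 31/6 = 5.1667
  mean(V) = (7 + 8 + 2 + 1 + 1 + 7) / 6 = 26/6 = 4.3333
  x̄ = (5.1667, 4.3333),  deviation x̄ - mu_0 = (5.1667, 4.3333) - (7, 1) = (-1.8333, 3.3333).

Step 2 — sample covariance matrix, S[i,j] = (1/(n-1)) · Σ_k (x_{k,i} - mean_i) · (x_{k,j} - mean_j), divisor n-1 = 5:
  S[U,U] = ((-4.1667)·(-4.1667) + (3.8333)·(3.8333) + (1.8333)·(1.8333) + (0.8333)·(0.8333) + (0.8333)·(0.8333) + (-3.1667)·(-3.1667)) / 5 = 46.8333/5 = 9.3667
  S[U,V] = ((-4.1667)·(2.6667) + (3.8333)·(3.6667) + (1.8333)·(-2.3333) + (0.8333)·(-3.3333) + (0.8333)·(-3.3333) + (-3.1667)·(2.6667)) / 5 = -15.3333/5 = -3.0667
  S[V,V] = ((2.6667)·(2.6667) + (3.6667)·(3.6667) + (-2.3333)·(-2.3333) + (-3.3333)·(-3.3333) + (-3.3333)·(-3.3333) + (2.6667)·(2.6667)) / 5 = 55.3333/5 = 11.0667
  S = [[9.3667, -3.0667],
 [-3.0667, 11.0667]].

Step 3 — invert S. det(S) = 9.3667·11.0667 - (-3.0667)² = 94.2533.
  S^{-1} = (1/det) · [[d, -b], [-b, a]] = [[0.1174, 0.0325],
 [0.0325, 0.0994]].

Step 4 — quadratic form (x̄ - mu_0)^T · S^{-1} · (x̄ - mu_0):
  S^{-1} · (x̄ - mu_0) = (-0.1068, 0.2716),
  (x̄ - mu_0)^T · [...] = (-1.8333)·(-0.1068) + (3.3333)·(0.2716) = 1.1012.

Step 5 — scale by n: T² = 6 · 1.1012 = 6.607.

T² ≈ 6.607


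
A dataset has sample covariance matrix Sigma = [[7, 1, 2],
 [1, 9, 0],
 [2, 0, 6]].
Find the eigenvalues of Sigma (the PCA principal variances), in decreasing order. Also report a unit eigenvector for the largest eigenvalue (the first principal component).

Step 1 — characteristic polynomial p(λ) = det(λI - Sigma) = λ³ - tr·λ² + c_1·λ - det, where tr = trace, c_1 = sum of the principal 2×2 minors, det = det(Sigma):
  tr = 7 + 9 + 6 = 22,
  c_1 = (7·9 - (1)²) + (7·6 - (2)²) + (9·6 - (0)²) = 62 + 38 + 54 = 154,
  det = 7·(9·6 - (0)²) - (1)·((1)·6 - (0)·(2)) + (2)·((1)·(0) - 9·(2)) = 7·(54) - (1)·(6) + (2)·(-18) = 336.
  So p(λ) = λ³ - 22λ² + 154λ - 336.
Step 2 — look for an integer root (rational root theorem: any rational root is an integer divisor of 336). Testing λ = 8:
  p(8) = 512 - 1408 + 1232 - 336 = 0  ✓
  Dividing out (λ - 8): p(λ) = (λ - 8)(λ² - 14λ + 42).
Step 3 — remaining eigenvalues from the quadratic λ² - 14λ + 42 = 0:
  Δ = 14² - 4·42 = 196 - 168 = 28,  λ = (14 ± √28)/2 = (14 ± 5.2915)/2 ≈ 9.6458 or 4.3542.
  Sorted: λ_1 = 9.6458,  λ_2 = 8,  λ_3 = 4.3542  (check: sum = 22 = tr ✓).

Step 4 — unit eigenvector for λ_1 ≈ 9.6458: v spans the null space of (Sigma - λ_1 I), whose rows are
  r_1 = (-2.6458, 1, 2),  r_2 = (1, -0.6458, 0),  r_3 = (2, 0, -3.6458).
  v is orthogonal to every row, so take v ∝ r_1 × r_2 = ((1)·(0) - (2)·(-0.6458), (2)·(1) - (-2.6458)·(0), (-2.6458)·(-0.6458) - (1)·(1)) ≈ (1.2915, 2, 0.7085).
  Let u = (1.2915, 2, 0.7085).
  ||u|| = √((1.2915)² + (2)² + (0.7085)²) = √(6.1699) ≈ 2.4839,  v_1 = u/||u|| ≈ (0.5199, 0.8052, 0.2852) (||v_1|| = 1).

λ_1 = 9.6458,  λ_2 = 8,  λ_3 = 4.3542;  v_1 ≈ (0.5199, 0.8052, 0.2852)


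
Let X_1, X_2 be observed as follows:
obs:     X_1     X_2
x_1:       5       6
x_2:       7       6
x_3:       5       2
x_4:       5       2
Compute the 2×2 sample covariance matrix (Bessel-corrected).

Step 1 — column means:
  mean(X_1) = (5 + 7 + 5 + 5) / 4 = 22/4 = 5.5
  mean(X_2) = (6 + 6 + 2 + 2) / 4 = 16/4 = 4

Step 2 — sample covariance S[i,j] = (1/(n-1)) · Σ_k (x_{k,i} - mean_i) · (x_{k,j} - mean_j), with n-1 = 3.
  S[X_1,X_1] = ((-0.5)·(-0.5) + (1.5)·(1.5) + (-0.5)·(-0.5) + (-0.5)·(-0.5)) / 3 = 3/3 = 1
  S[X_1,X_2] = ((-0.5)·(2) + (1.5)·(2) + (-0.5)·(-2) + (-0.5)·(-2)) / 3 = 4/3 = 1.3333
  S[X_2,X_2] = ((2)·(2) + (2)·(2) + (-2)·(-2) + (-2)·(-2)) / 3 = 16/3 = 5.3333

S is symmetric (S[j,i] = S[i,j]). Assembling:

S = [[1, 1.3333],
 [1.3333, 5.3333]]


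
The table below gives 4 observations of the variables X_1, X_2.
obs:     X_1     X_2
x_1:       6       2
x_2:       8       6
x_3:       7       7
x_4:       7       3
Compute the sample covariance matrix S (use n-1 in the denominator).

Step 1 — column means:
  mean(X_1) = (6 + 8 + 7 + 7) / 4 = 28/4 = 7
  mean(X_2) = (2 + 6 + 7 + 3) / 4 = 18/4 = 4.5

Step 2 — sample covariance S[i,j] = (1/(n-1)) · Σ_k (x_{k,i} - mean_i) · (x_{k,j} - mean_j), with n-1 = 3.
  S[X_1,X_1] = ((-1)·(-1) + (1)·(1) + (0)·(0) + (0)·(0)) / 3 = 2/3 = 0.6667
  S[X_1,X_2] = ((-1)·(-2.5) + (1)·(1.5) + (0)·(2.5) + (0)·(-1.5)) / 3 = 4/3 = 1.3333
  S[X_2,X_2] = ((-2.5)·(-2.5) + (1.5)·(1.5) + (2.5)·(2.5) + (-1.5)·(-1.5)) / 3 = 17/3 = 5.6667

S is symmetric (S[j,i] = S[i,j]). Assembling:

S = [[0.6667, 1.3333],
 [1.3333, 5.6667]]


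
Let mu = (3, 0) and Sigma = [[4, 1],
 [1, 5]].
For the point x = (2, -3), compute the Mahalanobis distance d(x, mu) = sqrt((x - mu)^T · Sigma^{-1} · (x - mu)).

Step 1 — centre the observation: (x - mu) = (-1, -3).

Step 2 — invert Sigma. det(Sigma) = 4·5 - (1)² = 19.
  Sigma^{-1} = (1/det) · [[d, -b], [-b, a]] = [[0.2632, -0.0526],
 [-0.0526, 0.2105]].

Step 3 — form the quadratic (x - mu)^T · Sigma^{-1} · (x - mu):
  Sigma^{-1} · (x - mu) = (-0.1053, -0.5789).
  (x - mu)^T · [Sigma^{-1} · (x - mu)] = (-1)·(-0.1053) + (-3)·(-0.5789) = 1.8421.

Step 4 — take square root: d = √(1.8421) ≈ 1.3572.

d(x, mu) = √(1.8421) ≈ 1.3572


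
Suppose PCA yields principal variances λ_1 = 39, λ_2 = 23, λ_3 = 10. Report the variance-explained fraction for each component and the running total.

Step 1 — total variance = trace(Sigma) = Σ λ_i = 39 + 23 + 10 = 72.

Step 2 — fraction explained by component i = λ_i / Σ λ:
  PC1: 39/72 = 0.5417
  PC2: 23/72 = 0.3194
  PC3: 10/72 = 0.1389

Step 3 — cumulative fraction after k components = (λ_1 + ... + λ_k) / Σ λ:
  k = 1: 39/72 = 0.5417
  k = 2: (39 + 23)/72 = 62/72 = 0.8611
  k = 3: (39 + 23 + 10)/72 = 72/72 = 1

Summary (fraction, with percent):

explained: PC1 0.5417 (54.17%), PC2 0.3194 (31.94%), PC3 0.1389 (13.89%);  cumulative: 0.5417, 0.8611, 1


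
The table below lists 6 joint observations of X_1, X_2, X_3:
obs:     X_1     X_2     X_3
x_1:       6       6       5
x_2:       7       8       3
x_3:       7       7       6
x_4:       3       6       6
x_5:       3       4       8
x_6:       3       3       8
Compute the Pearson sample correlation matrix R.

Step 1 — column means:
  mean(X_1) = (6 + 7 + 7 + 3 + 3 + 3) / 6 = 29/6 = 4.8333
  mean(X_2) = (6 + 8 + 7 + 6 + 4 + 3) / 6 = 34/6 = 5.6667
  mean(X_3) = (5 + 3 + 6 + 6 + 8 + 8) / 6 = 36/6 = 6

Step 2 — sample variances and covariances s[i,j] = (1/(n-1)) · Σ_k (x_{k,i} - mean_i) · (x_{k,j} - mean_j), with n-1 = 5:
  s[X_1,X_1] = ((1.1667)·(1.1667) + (2.1667)·(2.1667) + (2.1667)·(2.1667) + (-1.8333)·(-1.8333) + (-1.8333)·(-1.8333) + (-1.8333)·(-1.8333)) / 5 = 20.8333/5 = 4.1667
  s[X_1,X_2] = ((1.1667)·(0.3333) + (2.1667)·(2.3333) + (2.1667)·(1.3333) + (-1.8333)·(0.3333) + (-1.8333)·(-1.6667) + (-1.8333)·(-2.6667)) / 5 = 15.6667/5 = 3.1333
  s[X_1,X_3] = ((1.1667)·(-1) + (2.1667)·(-3) + (2.1667)·(0) + (-1.8333)·(0) + (-1.8333)·(2) + (-1.8333)·(2)) / 5 = -15/5 = -3
  s[X_2,X_2] = ((0.3333)·(0.3333) + (2.3333)·(2.3333) + (1.3333)·(1.3333) + (0.3333)·(0.3333) + (-1.6667)·(-1.6667) + (-2.6667)·(-2.6667)) / 5 = 17.3333/5 = 3.4667
  s[X_2,X_3] = ((0.3333)·(-1) + (2.3333)·(-3) + (1.3333)·(0) + (0.3333)·(0) + (-1.6667)·(2) + (-2.6667)·(2)) / 5 = -16/5 = -3.2
  s[X_3,X_3] = ((-1)·(-1) + (-3)·(-3) + (0)·(0) + (0)·(0) + (2)·(2) + (2)·(2)) / 5 = 18/5 = 3.6
  Sample standard deviations s_i = √(s[i,i]):
  s(X_1) = √(4.1667) = 2.0412
  s(X_2) = √(3.4667) = 1.8619
  s(X_3) = √(3.6) = 1.8974

Step 3 — r_{ij} = s_{ij} / (s_i · s_j):
  r[X_1,X_1] = 1 (diagonal).
  r[X_1,X_2] = 3.1333 / (2.0412 · 1.8619) = 3.1333 / 3.8006 = 0.8244
  r[X_1,X_3] = -3 / (2.0412 · 1.8974) = -3 / 3.873 = -0.7746
  r[X_2,X_2] = 1 (diagonal).
  r[X_2,X_3] = -3.2 / (1.8619 · 1.8974) = -3.2 / 3.5327 = -0.9058
  r[X_3,X_3] = 1 (diagonal).

R is symmetric with unit diagonal. Assembling:

R = [[1, 0.8244, -0.7746],
 [0.8244, 1, -0.9058],
 [-0.7746, -0.9058, 1]]


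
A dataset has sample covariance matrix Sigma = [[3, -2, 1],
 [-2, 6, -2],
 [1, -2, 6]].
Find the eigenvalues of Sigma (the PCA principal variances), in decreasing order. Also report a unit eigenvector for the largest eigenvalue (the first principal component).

Step 1 — characteristic polynomial p(λ) = det(λI - Sigma) = λ³ - tr·λ² + c_1·λ - det, where tr = trace, c_1 = sum of the principal 2×2 minors, det = det(Sigma):
  tr = 3 + 6 + 6 = 15,
  c_1 = (3·6 - (-2)²) + (3·6 - (1)²) + (6·6 - (-2)²) = 14 + 17 + 32 = 63,
  det = 3·(6·6 - (-2)²) - (-2)·((-2)·6 - (-2)·(1)) + (1)·((-2)·(-2) - 6·(1)) = 3·(32) - (-2)·(-10) + (1)·(-2) = 74.
  So p(λ) = λ³ - 15λ² + 63λ - 74.
Step 2 — look for an integer root (rational root theorem: any rational root is an integer divisor of 74). Testing λ = 2:
  p(2) = 8 - 60 + 126 - 74 = 0  ✓
  Dividing out (λ - 2): p(λ) = (λ - 2)(λ² - 13λ + 37).
Step 3 — remaining eigenvalues from the quadratic λ² - 13λ + 37 = 0:
  Δ = 13² - 4·37 = 169 - 148 = 21,  λ = (13 ± √21)/2 = (13 ± 4.5826)/2 ≈ 8.7913 or 4.2087.
  Sorted: λ_1 = 8.7913,  λ_2 = 4.2087,  λ_3 = 2  (check: sum = 15 = tr ✓).

Step 4 — unit eigenvector for λ_1 ≈ 8.7913: v spans the null space of (Sigma - λ_1 I), whose rows are
  r_1 = (-5.7913, -2, 1),  r_2 = (-2, -2.7913, -2),  r_3 = (1, -2, -2.7913).
  v is orthogonal to every row, so take v ∝ r_1 × r_2 = ((-2)·(-2) - (1)·(-2.7913), (1)·(-2) - (-5.7913)·(-2), (-5.7913)·(-2.7913) - (-2)·(-2)) ≈ (6.7913, -13.5826, 12.1652).
  Let u = (6.7913, -13.5826, 12.1652).
  ||u|| = √((6.7913)² + (-13.5826)² + (12.1652)²) = √(378.5989) ≈ 19.4576,  v_1 = u/||u|| ≈ (0.349, -0.6981, 0.6252) (||v_1|| = 1).

λ_1 = 8.7913,  λ_2 = 4.2087,  λ_3 = 2;  v_1 ≈ (0.349, -0.6981, 0.6252)


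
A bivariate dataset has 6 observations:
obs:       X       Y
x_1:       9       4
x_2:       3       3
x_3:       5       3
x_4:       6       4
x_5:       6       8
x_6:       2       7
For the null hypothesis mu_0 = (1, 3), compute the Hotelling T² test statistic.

Step 1 — sample mean vector:
  mean(X) = (9 + 3 + 5 + 6 + 6 + 2) / 6 = 31/6 = 5.1667
  mean(Y) = (4 + 3 + 3 + 4 + 8 + 7) / 6 = 29/6 = 4.8333
  x̄ = (5.1667, 4.8333),  deviation x̄ - mu_0 = (5.1667, 4.8333) - (1, 3) = (4.1667, 1.8333).

Step 2 — sample covariance matrix, S[i,j] = (1/(n-1)) · Σ_k (x_{k,i} - mean_i) · (x_{k,j} - mean_j), divisor n-1 = 5:
  S[X,X] = ((3.8333)·(3.8333) + (-2.1667)·(-2.1667) + (-0.1667)·(-0.1667) + (0.8333)·(0.8333) + (0.8333)·(0.8333) + (-3.1667)·(-3.1667)) / 5 = 30.8333/5 = 6.1667
  S[X,Y] = ((3.8333)·(-0.8333) + (-2.1667)·(-1.8333) + (-0.1667)·(-1.8333) + (0.8333)·(-0.8333) + (0.8333)·(3.1667) + (-3.1667)·(2.1667)) / 5 = -3.8333/5 = -0.7667
  S[Y,Y] = ((-0.8333)·(-0.8333) + (-1.8333)·(-1.8333) + (-1.8333)·(-1.8333) + (-0.8333)·(-0.8333) + (3.1667)·(3.1667) + (2.1667)·(2.1667)) / 5 = 22.8333/5 = 4.5667
  S = [[6.1667, -0.7667],
 [-0.7667, 4.5667]].

Step 3 — invert S. det(S) = 6.1667·4.5667 - (-0.7667)² = 27.5733.
  S^{-1} = (1/det) · [[d, -b], [-b, a]] = [[0.1656, 0.0278],
 [0.0278, 0.2236]].

Step 4 — quadratic form (x̄ - mu_0)^T · S^{-1} · (x̄ - mu_0):
  S^{-1} · (x̄ - mu_0) = (0.7411, 0.5259),
  (x̄ - mu_0)^T · [...] = (4.1667)·(0.7411) + (1.8333)·(0.5259) = 4.0518.

Step 5 — scale by n: T² = 6 · 4.0518 = 24.3109.

T² ≈ 24.3109


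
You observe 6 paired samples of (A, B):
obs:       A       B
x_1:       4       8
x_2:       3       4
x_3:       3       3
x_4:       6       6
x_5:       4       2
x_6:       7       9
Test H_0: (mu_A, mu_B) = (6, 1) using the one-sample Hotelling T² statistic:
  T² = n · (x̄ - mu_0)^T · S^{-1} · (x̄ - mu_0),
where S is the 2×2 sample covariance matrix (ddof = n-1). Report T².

Step 1 — sample mean vector:
  mean(A) = (4 + 3 + 3 + 6 + 4 + 7) / 6 = 27/6 = 4.5
  mean(B) = (8 + 4 + 3 + 6 + 2 + 9) / 6 = 32/6 = 5.3333
  x̄ = (4.5, 5.3333),  deviation x̄ - mu_0 = (4.5, 5.3333) - (6, 1) = (-1.5, 4.3333).

Step 2 — sample covariance matrix, S[i,j] = (1/(n-1)) · Σ_k (x_{k,i} - mean_i) · (x_{k,j} - mean_j), divisor n-1 = 5:
  S[A,A] = ((-0.5)·(-0.5) + (-1.5)·(-1.5) + (-1.5)·(-1.5) + (1.5)·(1.5) + (-0.5)·(-0.5) + (2.5)·(2.5)) / 5 = 13.5/5 = 2.7
  S[A,B] = ((-0.5)·(2.6667) + (-1.5)·(-1.3333) + (-1.5)·(-2.3333) + (1.5)·(0.6667) + (-0.5)·(-3.3333) + (2.5)·(3.6667)) / 5 = 16/5 = 3.2
  S[B,B] = ((2.6667)·(2.6667) + (-1.3333)·(-1.3333) + (-2.3333)·(-2.3333) + (0.6667)·(0.6667) + (-3.3333)·(-3.3333) + (3.6667)·(3.6667)) / 5 = 39.3333/5 = 7.8667
  S = [[2.7, 3.2],
 [3.2, 7.8667]].

Step 3 — invert S. det(S) = 2.7·7.8667 - (3.2)² = 11.
  S^{-1} = (1/det) · [[d, -b], [-b, a]] = [[0.7152, -0.2909],
 [-0.2909, 0.2455]].

Step 4 — quadratic form (x̄ - mu_0)^T · S^{-1} · (x̄ - mu_0):
  S^{-1} · (x̄ - mu_0) = (-2.3333, 1.5),
  (x̄ - mu_0)^T · [...] = (-1.5)·(-2.3333) + (4.3333)·(1.5) = 10.

Step 5 — scale by n: T² = 6 · 10 = 60.

T² ≈ 60


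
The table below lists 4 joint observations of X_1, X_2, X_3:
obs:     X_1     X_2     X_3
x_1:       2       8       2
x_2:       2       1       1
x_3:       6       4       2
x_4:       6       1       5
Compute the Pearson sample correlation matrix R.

Step 1 — column means:
  mean(X_1) = (2 + 2 + 6 + 6) / 4 = 16/4 = 4
  mean(X_2) = (8 + 1 + 4 + 1) / 4 = 14/4 = 3.5
  mean(X_3) = (2 + 1 + 2 + 5) / 4 = 10/4 = 2.5

Step 2 — sample variances and covariances s[i,j] = (1/(n-1)) · Σ_k (x_{k,i} - mean_i) · (x_{k,j} - mean_j), with n-1 = 3:
  s[X_1,X_1] = ((-2)·(-2) + (-2)·(-2) + (2)·(2) + (2)·(2)) / 3 = 16/3 = 5.3333
  s[X_1,X_2] = ((-2)·(4.5) + (-2)·(-2.5) + (2)·(0.5) + (2)·(-2.5)) / 3 = -8/3 = -2.6667
  s[X_1,X_3] = ((-2)·(-0.5) + (-2)·(-1.5) + (2)·(-0.5) + (2)·(2.5)) / 3 = 8/3 = 2.6667
  s[X_2,X_2] = ((4.5)·(4.5) + (-2.5)·(-2.5) + (0.5)·(0.5) + (-2.5)·(-2.5)) / 3 = 33/3 = 11
  s[X_2,X_3] = ((4.5)·(-0.5) + (-2.5)·(-1.5) + (0.5)·(-0.5) + (-2.5)·(2.5)) / 3 = -5/3 = -1.6667
  s[X_3,X_3] = ((-0.5)·(-0.5) + (-1.5)·(-1.5) + (-0.5)·(-0.5) + (2.5)·(2.5)) / 3 = 9/3 = 3
  Sample standard deviations s_i = √(s[i,i]):
  s(X_1) = √(5.3333) = 2.3094
  s(X_2) = √(11) = 3.3166
  s(X_3) = √(3) = 1.7321

Step 3 — r_{ij} = s_{ij} / (s_i · s_j):
  r[X_1,X_1] = 1 (diagonal).
  r[X_1,X_2] = -2.6667 / (2.3094 · 3.3166) = -2.6667 / 7.6594 = -0.3482
  r[X_1,X_3] = 2.6667 / (2.3094 · 1.7321) = 2.6667 / 4 = 0.6667
  r[X_2,X_2] = 1 (diagonal).
  r[X_2,X_3] = -1.6667 / (3.3166 · 1.7321) = -1.6667 / 5.7446 = -0.2901
  r[X_3,X_3] = 1 (diagonal).

R is symmetric with unit diagonal. Assembling:

R = [[1, -0.3482, 0.6667],
 [-0.3482, 1, -0.2901],
 [0.6667, -0.2901, 1]]


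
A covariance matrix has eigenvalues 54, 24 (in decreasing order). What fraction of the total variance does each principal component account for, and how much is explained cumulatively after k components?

Step 1 — total variance = trace(Sigma) = Σ λ_i = 54 + 24 = 78.

Step 2 — fraction explained by component i = λ_i / Σ λ:
  PC1: 54/78 = 0.6923
  PC2: 24/78 = 0.3077

Step 3 — cumulative fraction after k components = (λ_1 + ... + λ_k) / Σ λ:
  k = 1: 54/78 = 0.6923
  k = 2: (54 + 24)/78 = 78/78 = 1

Summary (fraction, with percent):

explained: PC1 0.6923 (69.23%), PC2 0.3077 (30.77%);  cumulative: 0.6923, 1


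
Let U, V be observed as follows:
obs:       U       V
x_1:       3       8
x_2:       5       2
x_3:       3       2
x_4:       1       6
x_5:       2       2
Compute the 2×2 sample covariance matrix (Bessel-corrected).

Step 1 — column means:
  mean(U) = (3 + 5 + 3 + 1 + 2) / 5 = 14/5 = 2.8
  mean(V) = (8 + 2 + 2 + 6 + 2) / 5 = 20/5 = 4

Step 2 — sample covariance S[i,j] = (1/(n-1)) · Σ_k (x_{k,i} - mean_i) · (x_{k,j} - mean_j), with n-1 = 4.
  S[U,U] = ((0.2)·(0.2) + (2.2)·(2.2) + (0.2)·(0.2) + (-1.8)·(-1.8) + (-0.8)·(-0.8)) / 4 = 8.8/4 = 2.2
  S[U,V] = ((0.2)·(4) + (2.2)·(-2) + (0.2)·(-2) + (-1.8)·(2) + (-0.8)·(-2)) / 4 = -6/4 = -1.5
  S[V,V] = ((4)·(4) + (-2)·(-2) + (-2)·(-2) + (2)·(2) + (-2)·(-2)) / 4 = 32/4 = 8

S is symmetric (S[j,i] = S[i,j]). Assembling:

S = [[2.2, -1.5],
 [-1.5, 8]]


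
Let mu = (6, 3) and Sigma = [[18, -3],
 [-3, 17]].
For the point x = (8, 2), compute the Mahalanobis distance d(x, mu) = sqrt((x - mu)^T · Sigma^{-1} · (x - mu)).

Step 1 — centre the observation: (x - mu) = (2, -1).

Step 2 — invert Sigma. det(Sigma) = 18·17 - (-3)² = 297.
  Sigma^{-1} = (1/det) · [[d, -b], [-b, a]] = [[0.0572, 0.0101],
 [0.0101, 0.0606]].

Step 3 — form the quadratic (x - mu)^T · Sigma^{-1} · (x - mu):
  Sigma^{-1} · (x - mu) = (0.1044, -0.0404).
  (x - mu)^T · [Sigma^{-1} · (x - mu)] = (2)·(0.1044) + (-1)·(-0.0404) = 0.2492.

Step 4 — take square root: d = √(0.2492) ≈ 0.4992.

d(x, mu) = √(0.2492) ≈ 0.4992


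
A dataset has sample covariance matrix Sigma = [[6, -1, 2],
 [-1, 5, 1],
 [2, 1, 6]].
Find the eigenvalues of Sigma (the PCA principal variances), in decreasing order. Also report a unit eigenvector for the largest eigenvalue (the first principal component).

Step 1 — characteristic polynomial p(λ) = det(λI - Sigma) = λ³ - tr·λ² + c_1·λ - det, where tr = trace, c_1 = sum of the principal 2×2 minors, det = det(Sigma):
  tr = 6 + 5 + 6 = 17,
  c_1 = (6·5 - (-1)²) + (6·6 - (2)²) + (5·6 - (1)²) = 29 + 32 + 29 = 90,
  det = 6·(5·6 - (1)²) - (-1)·((-1)·6 - (1)·(2)) + (2)·((-1)·(1) - 5·(2)) = 6·(29) - (-1)·(-8) + (2)·(-11) = 144.
  So p(λ) = λ³ - 17λ² + 90λ - 144.
Step 2 — look for an integer root (rational root theorem: any rational root is an integer divisor of 144). Testing λ = 3:
  p(3) = 27 - 153 + 270 - 144 = 0  ✓
  Dividing out (λ - 3): p(λ) = (λ - 3)(λ² - 14λ + 48).
Step 3 — remaining eigenvalues from the quadratic λ² - 14λ + 48 = 0:
  Δ = 14² - 4·48 = 196 - 192 = 4,  λ = (14 ± √4)/2 = (14 ± 2)/2 = 8 or 6.
  Sorted: λ_1 = 8,  λ_2 = 6,  λ_3 = 3  (check: sum = 17 = tr ✓).

Step 4 — unit eigenvector for λ_1 = 8: v spans the null space of (Sigma - λ_1 I), whose rows are
  r_1 = (-2, -1, 2),  r_2 = (-1, -3, 1),  r_3 = (2, 1, -2).
  v is orthogonal to every row, so take v ∝ r_1 × r_2 = ((-1)·(1) - (2)·(-3), (2)·(-1) - (-2)·(1), (-2)·(-3) - (-1)·(-1)) = (5, 0, 5).
  Rescale (divide by 5): u = (1, 0, 1).
  ||u|| = √((1)² + (0)² + (1)²) = √(2) ≈ 1.4142,  v_1 = u/||u|| ≈ (0.7071, 0, 0.7071) (||v_1|| = 1).

λ_1 = 8,  λ_2 = 6,  λ_3 = 3;  v_1 ≈ (0.7071, 0, 0.7071)


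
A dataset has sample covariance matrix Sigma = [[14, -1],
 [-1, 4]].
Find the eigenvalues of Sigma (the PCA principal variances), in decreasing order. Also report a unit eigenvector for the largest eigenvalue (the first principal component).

Step 1 — characteristic polynomial of 2×2 Sigma:
  det(Sigma - λI) = λ² - trace · λ + det = 0.
  trace = 14 + 4 = 18, det = 14·4 - (-1)² = 55.
Step 2 — discriminant:
  Δ = trace² - 4·det = 324 - 220 = 104.
Step 3 — eigenvalues:
  λ = (trace ± √Δ)/2 = (18 ± 10.198)/2,
  λ_1 = 14.099,  λ_2 = 3.901.

Step 4 — unit eigenvector for λ_1: solve (Sigma - λ_1 I)v = 0. First row:
  (14 - 14.099)·v_x + (-1)·v_y = 0, i.e. (-0.099)·v_x + (-1)·v_y = 0,
  so v ∝ (b, λ_1 - a) = (-1, 0.099); multiply by -1 so the first entry is positive: u = (1, -0.099).
  ||u|| = √((1)² + (-0.099)²) = √(1.0098) ≈ 1.0049,
  v_1 = u/||u|| ≈ (0.9951, -0.0985) (||v_1|| = 1).

λ_1 = 14.099,  λ_2 = 3.901;  v_1 ≈ (0.9951, -0.0985)


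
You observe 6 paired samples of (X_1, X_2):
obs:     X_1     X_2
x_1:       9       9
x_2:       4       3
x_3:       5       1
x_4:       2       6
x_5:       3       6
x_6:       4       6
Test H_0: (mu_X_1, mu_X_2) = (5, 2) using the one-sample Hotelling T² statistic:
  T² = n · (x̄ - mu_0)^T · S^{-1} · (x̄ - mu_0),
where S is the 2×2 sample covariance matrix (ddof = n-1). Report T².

Step 1 — sample mean vector:
  mean(X_1) = (9 + 4 + 5 + 2 + 3 + 4) / 6 = 27/6 = 4.5
  mean(X_2) = (9 + 3 + 1 + 6 + 6 + 6) / 6 = 31/6 = 5.1667
  x̄ = (4.5, 5.1667),  deviation x̄ - mu_0 = (4.5, 5.1667) - (5, 2) = (-0.5, 3.1667).

Step 2 — sample covariance matrix, S[i,j] = (1/(n-1)) · Σ_k (x_{k,i} - mean_i) · (x_{k,j} - mean_j), divisor n-1 = 5:
  S[X_1,X_1] = ((4.5)·(4.5) + (-0.5)·(-0.5) + (0.5)·(0.5) + (-2.5)·(-2.5) + (-1.5)·(-1.5) + (-0.5)·(-0.5)) / 5 = 29.5/5 = 5.9
  S[X_1,X_2] = ((4.5)·(3.8333) + (-0.5)·(-2.1667) + (0.5)·(-4.1667) + (-2.5)·(0.8333) + (-1.5)·(0.8333) + (-0.5)·(0.8333)) / 5 = 12.5/5 = 2.5
  S[X_2,X_2] = ((3.8333)·(3.8333) + (-2.1667)·(-2.1667) + (-4.1667)·(-4.1667) + (0.8333)·(0.8333) + (0.8333)·(0.8333) + (0.8333)·(0.8333)) / 5 = 38.8333/5 = 7.7667
  S = [[5.9, 2.5],
 [2.5, 7.7667]].

Step 3 — invert S. det(S) = 5.9·7.7667 - (2.5)² = 39.5733.
  S^{-1} = (1/det) · [[d, -b], [-b, a]] = [[0.1963, -0.0632],
 [-0.0632, 0.1491]].

Step 4 — quadratic form (x̄ - mu_0)^T · S^{-1} · (x̄ - mu_0):
  S^{-1} · (x̄ - mu_0) = (-0.2982, 0.5037),
  (x̄ - mu_0)^T · [...] = (-0.5)·(-0.2982) + (3.1667)·(0.5037) = 1.7442.

Step 5 — scale by n: T² = 6 · 1.7442 = 10.465.

T² ≈ 10.465


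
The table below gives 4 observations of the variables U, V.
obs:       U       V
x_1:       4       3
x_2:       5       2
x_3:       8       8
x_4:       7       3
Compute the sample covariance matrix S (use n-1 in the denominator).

Step 1 — column means:
  mean(U) = (4 + 5 + 8 + 7) / 4 = 24/4 = 6
  mean(V) = (3 + 2 + 8 + 3) / 4 = 16/4 = 4

Step 2 — sample covariance S[i,j] = (1/(n-1)) · Σ_k (x_{k,i} - mean_i) · (x_{k,j} - mean_j), with n-1 = 3.
  S[U,U] = ((-2)·(-2) + (-1)·(-1) + (2)·(2) + (1)·(1)) / 3 = 10/3 = 3.3333
  S[U,V] = ((-2)·(-1) + (-1)·(-2) + (2)·(4) + (1)·(-1)) / 3 = 11/3 = 3.6667
  S[V,V] = ((-1)·(-1) + (-2)·(-2) + (4)·(4) + (-1)·(-1)) / 3 = 22/3 = 7.3333

S is symmetric (S[j,i] = S[i,j]). Assembling:

S = [[3.3333, 3.6667],
 [3.6667, 7.3333]]


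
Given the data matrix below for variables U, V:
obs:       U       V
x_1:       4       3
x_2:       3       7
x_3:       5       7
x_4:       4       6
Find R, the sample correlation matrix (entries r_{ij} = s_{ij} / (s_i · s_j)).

Step 1 — column means:
  mean(U) = (4 + 3 + 5 + 4) / 4 = 16/4 = 4
  mean(V) = (3 + 7 + 7 + 6) / 4 = 23/4 = 5.75

Step 2 — sample variances and covariances s[i,j] = (1/(n-1)) · Σ_k (x_{k,i} - mean_i) · (x_{k,j} - mean_j), with n-1 = 3:
  s[U,U] = ((0)·(0) + (-1)·(-1) + (1)·(1) + (0)·(0)) / 3 = 2/3 = 0.6667
  s[U,V] = ((0)·(-2.75) + (-1)·(1.25) + (1)·(1.25) + (0)·(0.25)) / 3 = 0/3 = 0
  s[V,V] = ((-2.75)·(-2.75) + (1.25)·(1.25) + (1.25)·(1.25) + (0.25)·(0.25)) / 3 = 10.75/3 = 3.5833
  Sample standard deviations s_i = √(s[i,i]):
  s(U) = √(0.6667) = 0.8165
  s(V) = √(3.5833) = 1.893

Step 3 — r_{ij} = s_{ij} / (s_i · s_j):
  r[U,U] = 1 (diagonal).
  r[U,V] = 0 / (0.8165 · 1.893) = 0 / 1.5456 = 0
  r[V,V] = 1 (diagonal).

R is symmetric with unit diagonal. Assembling:

R = [[1, 0],
 [0, 1]]


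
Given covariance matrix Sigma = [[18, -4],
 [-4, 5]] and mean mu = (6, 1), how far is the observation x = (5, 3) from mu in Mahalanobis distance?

Step 1 — centre the observation: (x - mu) = (-1, 2).

Step 2 — invert Sigma. det(Sigma) = 18·5 - (-4)² = 74.
  Sigma^{-1} = (1/det) · [[d, -b], [-b, a]] = [[0.0676, 0.0541],
 [0.0541, 0.2432]].

Step 3 — form the quadratic (x - mu)^T · Sigma^{-1} · (x - mu):
  Sigma^{-1} · (x - mu) = (0.0405, 0.4324).
  (x - mu)^T · [Sigma^{-1} · (x - mu)] = (-1)·(0.0405) + (2)·(0.4324) = 0.8243.

Step 4 — take square root: d = √(0.8243) ≈ 0.9079.

d(x, mu) = √(0.8243) ≈ 0.9079


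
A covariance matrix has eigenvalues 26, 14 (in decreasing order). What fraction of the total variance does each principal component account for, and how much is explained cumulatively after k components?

Step 1 — total variance = trace(Sigma) = Σ λ_i = 26 + 14 = 40.

Step 2 — fraction explained by component i = λ_i / Σ λ:
  PC1: 26/40 = 0.65
  PC2: 14/40 = 0.35

Step 3 — cumulative fraction after k components = (λ_1 + ... + λ_k) / Σ λ:
  k = 1: 26/40 = 0.65
  k = 2: (26 + 14)/40 = 40/40 = 1

Summary (fraction, with percent):

explained: PC1 0.65 (65%), PC2 0.35 (35%);  cumulative: 0.65, 1


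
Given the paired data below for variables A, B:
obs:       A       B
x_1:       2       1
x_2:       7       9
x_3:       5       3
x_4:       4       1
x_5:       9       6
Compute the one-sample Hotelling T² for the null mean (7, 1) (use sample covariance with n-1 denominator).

Step 1 — sample mean vector:
  mean(A) = (2 + 7 + 5 + 4 + 9) / 5 = 27/5 = 5.4
  mean(B) = (1 + 9 + 3 + 1 + 6) / 5 = 20/5 = 4
  x̄ = (5.4, 4),  deviation x̄ - mu_0 = (5.4, 4) - (7, 1) = (-1.6, 3).

Step 2 — sample covariance matrix, S[i,j] = (1/(n-1)) · Σ_k (x_{k,i} - mean_i) · (x_{k,j} - mean_j), divisor n-1 = 4:
  S[A,A] = ((-3.4)·(-3.4) + (1.6)·(1.6) + (-0.4)·(-0.4) + (-1.4)·(-1.4) + (3.6)·(3.6)) / 4 = 29.2/4 = 7.3
  S[A,B] = ((-3.4)·(-3) + (1.6)·(5) + (-0.4)·(-1) + (-1.4)·(-3) + (3.6)·(2)) / 4 = 30/4 = 7.5
  S[B,B] = ((-3)·(-3) + (5)·(5) + (-1)·(-1) + (-3)·(-3) + (2)·(2)) / 4 = 48/4 = 12
  S = [[7.3, 7.5],
 [7.5, 12]].

Step 3 — invert S. det(S) = 7.3·12 - (7.5)² = 31.35.
  S^{-1} = (1/det) · [[d, -b], [-b, a]] = [[0.3828, -0.2392],
 [-0.2392, 0.2329]].

Step 4 — quadratic form (x̄ - mu_0)^T · S^{-1} · (x̄ - mu_0):
  S^{-1} · (x̄ - mu_0) = (-1.3301, 1.0813),
  (x̄ - mu_0)^T · [...] = (-1.6)·(-1.3301) + (3)·(1.0813) = 5.3722.

Step 5 — scale by n: T² = 5 · 5.3722 = 26.8612.

T² ≈ 26.8612


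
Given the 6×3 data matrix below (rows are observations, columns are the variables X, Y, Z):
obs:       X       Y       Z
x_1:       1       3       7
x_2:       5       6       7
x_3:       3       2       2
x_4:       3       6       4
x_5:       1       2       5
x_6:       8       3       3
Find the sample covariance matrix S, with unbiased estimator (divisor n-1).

Step 1 — column means:
  mean(X) = (1 + 5 + 3 + 3 + 1 + 8) / 6 = 21/6 = 3.5
  mean(Y) = (3 + 6 + 2 + 6 + 2 + 3) / 6 = 22/6 = 3.6667
  mean(Z) = (7 + 7 + 2 + 4 + 5 + 3) / 6 = 28/6 = 4.6667

Step 2 — sample covariance S[i,j] = (1/(n-1)) · Σ_k (x_{k,i} - mean_i) · (x_{k,j} - mean_j), with n-1 = 5.
  S[X,X] = ((-2.5)·(-2.5) + (1.5)·(1.5) + (-0.5)·(-0.5) + (-0.5)·(-0.5) + (-2.5)·(-2.5) + (4.5)·(4.5)) / 5 = 35.5/5 = 7.1
  S[X,Y] = ((-2.5)·(-0.6667) + (1.5)·(2.3333) + (-0.5)·(-1.6667) + (-0.5)·(2.3333) + (-2.5)·(-1.6667) + (4.5)·(-0.6667)) / 5 = 6/5 = 1.2
  S[X,Z] = ((-2.5)·(2.3333) + (1.5)·(2.3333) + (-0.5)·(-2.6667) + (-0.5)·(-0.6667) + (-2.5)·(0.3333) + (4.5)·(-1.6667)) / 5 = -9/5 = -1.8
  S[Y,Y] = ((-0.6667)·(-0.6667) + (2.3333)·(2.3333) + (-1.6667)·(-1.6667) + (2.3333)·(2.3333) + (-1.6667)·(-1.6667) + (-0.6667)·(-0.6667)) / 5 = 17.3333/5 = 3.4667
  S[Y,Z] = ((-0.6667)·(2.3333) + (2.3333)·(2.3333) + (-1.6667)·(-2.6667) + (2.3333)·(-0.6667) + (-1.6667)·(0.3333) + (-0.6667)·(-1.6667)) / 5 = 7.3333/5 = 1.4667
  S[Z,Z] = ((2.3333)·(2.3333) + (2.3333)·(2.3333) + (-2.6667)·(-2.6667) + (-0.6667)·(-0.6667) + (0.3333)·(0.3333) + (-1.6667)·(-1.6667)) / 5 = 21.3333/5 = 4.2667

S is symmetric (S[j,i] = S[i,j]). Assembling:

S = [[7.1, 1.2, -1.8],
 [1.2, 3.4667, 1.4667],
 [-1.8, 1.4667, 4.2667]]


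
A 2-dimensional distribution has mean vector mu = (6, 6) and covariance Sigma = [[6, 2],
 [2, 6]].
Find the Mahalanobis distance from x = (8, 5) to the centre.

Step 1 — centre the observation: (x - mu) = (2, -1).

Step 2 — invert Sigma. det(Sigma) = 6·6 - (2)² = 32.
  Sigma^{-1} = (1/det) · [[d, -b], [-b, a]] = [[0.1875, -0.0625],
 [-0.0625, 0.1875]].

Step 3 — form the quadratic (x - mu)^T · Sigma^{-1} · (x - mu):
  Sigma^{-1} · (x - mu) = (0.4375, -0.3125).
  (x - mu)^T · [Sigma^{-1} · (x - mu)] = (2)·(0.4375) + (-1)·(-0.3125) = 1.1875.

Step 4 — take square root: d = √(1.1875) ≈ 1.0897.

d(x, mu) = √(1.1875) ≈ 1.0897


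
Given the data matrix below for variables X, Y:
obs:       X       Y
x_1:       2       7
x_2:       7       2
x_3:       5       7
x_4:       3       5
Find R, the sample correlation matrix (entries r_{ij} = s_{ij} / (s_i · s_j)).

Step 1 — column means:
  mean(X) = (2 + 7 + 5 + 3) / 4 = 17/4 = 4.25
  mean(Y) = (7 + 2 + 7 + 5) / 4 = 21/4 = 5.25

Step 2 — sample variances and covariances s[i,j] = (1/(n-1)) · Σ_k (x_{k,i} - mean_i) · (x_{k,j} - mean_j), with n-1 = 3:
  s[X,X] = ((-2.25)·(-2.25) + (2.75)·(2.75) + (0.75)·(0.75) + (-1.25)·(-1.25)) / 3 = 14.75/3 = 4.9167
  s[X,Y] = ((-2.25)·(1.75) + (2.75)·(-3.25) + (0.75)·(1.75) + (-1.25)·(-0.25)) / 3 = -11.25/3 = -3.75
  s[Y,Y] = ((1.75)·(1.75) + (-3.25)·(-3.25) + (1.75)·(1.75) + (-0.25)·(-0.25)) / 3 = 16.75/3 = 5.5833
  Sample standard deviations s_i = √(s[i,i]):
  s(X) = √(4.9167) = 2.2174
  s(Y) = √(5.5833) = 2.3629

Step 3 — r_{ij} = s_{ij} / (s_i · s_j):
  r[X,X] = 1 (diagonal).
  r[X,Y] = -3.75 / (2.2174 · 2.3629) = -3.75 / 5.2394 = -0.7157
  r[Y,Y] = 1 (diagonal).

R is symmetric with unit diagonal. Assembling:

R = [[1, -0.7157],
 [-0.7157, 1]]


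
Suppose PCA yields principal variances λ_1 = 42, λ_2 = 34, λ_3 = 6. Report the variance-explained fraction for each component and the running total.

Step 1 — total variance = trace(Sigma) = Σ λ_i = 42 + 34 + 6 = 82.

Step 2 — fraction explained by component i = λ_i / Σ λ:
  PC1: 42/82 = 0.5122
  PC2: 34/82 = 0.4146
  PC3: 6/82 = 0.0732

Step 3 — cumulative fraction after k components = (λ_1 + ... + λ_k) / Σ λ:
  k = 1: 42/82 = 0.5122
  k = 2: (42 + 34)/82 = 76/82 = 0.9268
  k = 3: (42 + 34 + 6)/82 = 82/82 = 1

Summary (fraction, with percent):

explained: PC1 0.5122 (51.22%), PC2 0.4146 (41.46%), PC3 0.0732 (7.32%);  cumulative: 0.5122, 0.9268, 1


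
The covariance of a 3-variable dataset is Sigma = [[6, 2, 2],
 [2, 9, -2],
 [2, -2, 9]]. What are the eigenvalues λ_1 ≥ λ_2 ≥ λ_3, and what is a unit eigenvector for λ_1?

Step 1 — characteristic polynomial p(λ) = det(λI - Sigma) = λ³ - tr·λ² + c_1·λ - det, where tr = trace, c_1 = sum of the principal 2×2 minors, det = det(Sigma):
  tr = 6 + 9 + 9 = 24,
  c_1 = (6·9 - (2)²) + (6·9 - (2)²) + (9·9 - (-2)²) = 50 + 50 + 77 = 177,
  det = 6·(9·9 - (-2)²) - (2)·((2)·9 - (-2)·(2)) + (2)·((2)·(-2) - 9·(2)) = 6·(77) - (2)·(22) + (2)·(-22) = 374.
  So p(λ) = λ³ - 24λ² + 177λ - 374.
Step 2 — look for an integer root (rational root theorem: any rational root is an integer divisor of 374). Testing λ = 11:
  p(11) = 1331 - 2904 + 1947 - 374 = 0  ✓
  Dividing out (λ - 11): p(λ) = (λ - 11)(λ² - 13λ + 34).
Step 3 — remaining eigenvalues from the quadratic λ² - 13λ + 34 = 0:
  Δ = 13² - 4·34 = 169 - 136 = 33,  λ = (13 ± √33)/2 = (13 ± 5.7446)/2 ≈ 9.3723 or 3.6277.
  Sorted: λ_1 = 11,  λ_2 = 9.3723,  λ_3 = 3.6277  (check: sum = 24 = tr ✓).

Step 4 — unit eigenvector for λ_1 = 11: v spans the null space of (Sigma - λ_1 I), whose rows are
  r_1 = (-5, 2, 2),  r_2 = (2, -2, -2),  r_3 = (2, -2, -2).
  v is orthogonal to every row, so take v ∝ r_1 × r_2 = ((2)·(-2) - (2)·(-2), (2)·(2) - (-5)·(-2), (-5)·(-2) - (2)·(2)) = (0, -6, 6).
  Rescale (divide by 6; multiply by -1 so the first nonzero entry is positive): u = (0, 1, -1).
  ||u|| = √((0)² + (1)² + (-1)²) = √(2) ≈ 1.4142,  v_1 = u/||u|| ≈ (0, 0.7071, -0.7071) (||v_1|| = 1).

λ_1 = 11,  λ_2 = 9.3723,  λ_3 = 3.6277;  v_1 ≈ (0, 0.7071, -0.7071)


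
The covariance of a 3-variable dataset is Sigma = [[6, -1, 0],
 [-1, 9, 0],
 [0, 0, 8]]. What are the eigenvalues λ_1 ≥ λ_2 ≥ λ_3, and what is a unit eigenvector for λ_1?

Step 1 — characteristic polynomial p(λ) = det(λI - Sigma) = λ³ - tr·λ² + c_1·λ - det, where tr = trace, c_1 = sum of the principal 2×2 minors, det = det(Sigma):
  tr = 6 + 9 + 8 = 23,
  c_1 = (6·9 - (-1)²) + (6·8 - (0)²) + (9·8 - (0)²) = 53 + 48 + 72 = 173,
  det = 6·(9·8 - (0)²) - (-1)·((-1)·8 - (0)·(0)) + (0)·((-1)·(0) - 9·(0)) = 6·(72) - (-1)·(-8) + (0)·(0) = 424.
  So p(λ) = λ³ - 23λ² + 173λ - 424.
Step 2 — look for an integer root (rational root theorem: any rational root is an integer divisor of 424). Testing λ = 8:
  p(8) = 512 - 1472 + 1384 - 424 = 0  ✓
  Dividing out (λ - 8): p(λ) = (λ - 8)(λ² - 15λ + 53).
Step 3 — remaining eigenvalues from the quadratic λ² - 15λ + 53 = 0:
  Δ = 15² - 4·53 = 225 - 212 = 13,  λ = (15 ± √13)/2 = (15 ± 3.6056)/2 ≈ 9.3028 or 5.6972.
  Sorted: λ_1 = 9.3028,  λ_2 = 8,  λ_3 = 5.6972  (check: sum = 23 = tr ✓).

Step 4 — unit eigenvector for λ_1 ≈ 9.3028: v spans the null space of (Sigma - λ_1 I), whose rows are
  r_1 = (-3.3028, -1, 0),  r_2 = (-1, -0.3028, 0),  r_3 = (0, 0, -1.3028).
  v is orthogonal to every row, so take v ∝ r_1 × r_3 = ((-1)·(-1.3028) - (0)·(0), (0)·(0) - (-3.3028)·(-1.3028), (-3.3028)·(0) - (-1)·(0)) ≈ (1.3028, -4.3028, 0).
  Let u = (1.3028, -4.3028, 0).
  ||u|| = √((1.3028)² + (-4.3028)² + (0)²) = √(20.2111) ≈ 4.4957,  v_1 = u/||u|| ≈ (0.2898, -0.9571, 0) (||v_1|| = 1).

λ_1 = 9.3028,  λ_2 = 8,  λ_3 = 5.6972;  v_1 ≈ (0.2898, -0.9571, 0)


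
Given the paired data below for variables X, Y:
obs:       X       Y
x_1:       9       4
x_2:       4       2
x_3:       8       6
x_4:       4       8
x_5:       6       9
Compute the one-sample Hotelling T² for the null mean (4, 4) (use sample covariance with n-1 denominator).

Step 1 — sample mean vector:
  mean(X) = (9 + 4 + 8 + 4 + 6) / 5 = 31/5 = 6.2
  mean(Y) = (4 + 2 + 6 + 8 + 9) / 5 = 29/5 = 5.8
  x̄ = (6.2, 5.8),  deviation x̄ - mu_0 = (6.2, 5.8) - (4, 4) = (2.2, 1.8).

Step 2 — sample covariance matrix, S[i,j] = (1/(n-1)) · Σ_k (x_{k,i} - mean_i) · (x_{k,j} - mean_j), divisor n-1 = 4:
  S[X,X] = ((2.8)·(2.8) + (-2.2)·(-2.2) + (1.8)·(1.8) + (-2.2)·(-2.2) + (-0.2)·(-0.2)) / 4 = 20.8/4 = 5.2
  S[X,Y] = ((2.8)·(-1.8) + (-2.2)·(-3.8) + (1.8)·(0.2) + (-2.2)·(2.2) + (-0.2)·(3.2)) / 4 = -1.8/4 = -0.45
  S[Y,Y] = ((-1.8)·(-1.8) + (-3.8)·(-3.8) + (0.2)·(0.2) + (2.2)·(2.2) + (3.2)·(3.2)) / 4 = 32.8/4 = 8.2
  S = [[5.2, -0.45],
 [-0.45, 8.2]].

Step 3 — invert S. det(S) = 5.2·8.2 - (-0.45)² = 42.4375.
  S^{-1} = (1/det) · [[d, -b], [-b, a]] = [[0.1932, 0.0106],
 [0.0106, 0.1225]].

Step 4 — quadratic form (x̄ - mu_0)^T · S^{-1} · (x̄ - mu_0):
  S^{-1} · (x̄ - mu_0) = (0.4442, 0.2439),
  (x̄ - mu_0)^T · [...] = (2.2)·(0.4442) + (1.8)·(0.2439) = 1.4162.

Step 5 — scale by n: T² = 5 · 1.4162 = 7.081.

T² ≈ 7.081
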